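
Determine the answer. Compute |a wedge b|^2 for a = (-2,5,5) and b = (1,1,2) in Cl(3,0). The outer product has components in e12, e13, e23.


a wedge b = (a1*b2 - a2*b1)*e12 + (a1*b3 - a3*b1)*e13 + (a2*b3 - a3*b2)*e23
e12 coeff: (-2)*1 - 5*1 = -2 - 5 = -7
e13 coeff: (-2)*2 - 5*1 = -4 - 5 = -9
e23 coeff: 5*2 - 5*1 = 10 - 5 = 5
|a wedge b|^2 = (-7)^2 + (-9)^2 + 5^2
= 49 + 81 + 25
= 155


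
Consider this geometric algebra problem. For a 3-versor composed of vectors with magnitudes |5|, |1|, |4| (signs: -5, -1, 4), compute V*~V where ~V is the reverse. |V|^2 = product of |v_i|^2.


Each vector v_i has |v_i|^2 = s_i^2
Squared scales: (-5)^2 = 25, (-1)^2 = 1, 4^2 = 16
|V|^2 = 25 * 1 * 16
= 400


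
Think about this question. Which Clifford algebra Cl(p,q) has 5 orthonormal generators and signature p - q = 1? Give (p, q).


We need p + q = 5 and p - q = 1.
Adding: 2p = 5 + 1 = 6, so p = 3.
Then q = 5 - 3 = 2.
(p, q) = (3, 2)


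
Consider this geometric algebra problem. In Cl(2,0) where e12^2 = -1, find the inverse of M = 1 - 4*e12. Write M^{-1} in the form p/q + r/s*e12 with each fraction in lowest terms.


M = 1 - 4*e12, where e12^2 = -1.
Since M commutes with its reverse ~M = a - b*e12, M * ~M = a^2 - b^2*e12^2 = a^2 + b^2.
So M^{-1} = ~M / (a^2 + b^2) = (a - b*e12)/(a^2 + b^2).
a^2 + b^2 = 1 + 16 = 17
Scalar part = 1/17 = 1/17
Bivector coeff = 4/17 = 4/17
M^{-1} = 1/17 + 4/17*e12


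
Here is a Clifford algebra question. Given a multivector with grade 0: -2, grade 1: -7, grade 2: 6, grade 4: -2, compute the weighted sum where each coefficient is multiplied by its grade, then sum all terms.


Grade-weighted sum = sum of grade_k * coefficient_k
0*(-2) = 0
1*(-7) = -7
2*6 = 12
4*(-2) = -8
Total = 0 + (-7) + 12 + (-8) = -3


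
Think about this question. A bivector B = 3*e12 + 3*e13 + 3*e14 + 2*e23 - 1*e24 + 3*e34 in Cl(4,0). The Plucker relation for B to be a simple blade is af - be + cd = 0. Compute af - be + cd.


Plucker relation: af - be + cd
a*f = 3*3 = 9
b*e = 3*(-1) = -3
c*d = 3*2 = 6
af - be + cd = 9 - (-3) + 6
= 18


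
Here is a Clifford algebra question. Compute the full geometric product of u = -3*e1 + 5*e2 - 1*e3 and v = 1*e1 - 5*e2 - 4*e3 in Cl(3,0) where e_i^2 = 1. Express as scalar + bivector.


In Cl(3,0): e_i^2 = 1, e_ie_j = -e_je_i for i != j.
Scalar part = u . v = (-3)*1 + 5*(-5) + (-1)*(-4)
= -3 + (-25) + 4 = -24
e12 coeff = (-3)*(-5) - 5*1 = 15 - 5 = 10
e13 coeff = (-3)*(-4) - (-1)*1 = 12 - (-1) = 13
e23 coeff = 5*(-4) - (-1)*(-5) = -20 - 5 = -25
uv = -24 + 10*e12 + 13*e13 - 25*e23


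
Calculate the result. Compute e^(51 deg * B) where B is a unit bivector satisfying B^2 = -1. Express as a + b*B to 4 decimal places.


For a unit bivector B with B^2 = -1, the exponential series gives
e^(theta*B) = cos(theta) + sin(theta)*B (the GA analogue of Euler's formula).
theta = 51 degrees = 0.890118 rad
cos(51 deg) = 0.6293
sin(51 deg) = 0.7771
exp(theta*B) = 0.6293 + 0.7771*B


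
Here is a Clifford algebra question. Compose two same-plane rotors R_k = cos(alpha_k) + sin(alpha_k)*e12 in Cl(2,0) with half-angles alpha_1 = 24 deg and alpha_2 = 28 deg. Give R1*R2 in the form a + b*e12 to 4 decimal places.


Same-plane rotors commute and their half-angles add:
R1*R2 = cos(a1 + a2) + sin(a1 + a2)*e12.
a1 + a2 = 24 + 28 = 52 deg
cos(52 deg) = 0.6157
sin(52 deg) = 0.7880
R1*R2 = 0.6157 + 0.7880*e12


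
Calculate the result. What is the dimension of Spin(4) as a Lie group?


Spin(n) double-covers SO(n); both have Lie algebra so(n) of dimension n(n-1)/2.
n = 4
n(n-1) = 4 * 3 = 12
dim Spin(4) = 12/2 = 6


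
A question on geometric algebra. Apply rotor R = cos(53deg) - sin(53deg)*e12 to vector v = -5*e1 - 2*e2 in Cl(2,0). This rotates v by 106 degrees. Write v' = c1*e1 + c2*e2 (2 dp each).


Rotor R = cos(53deg) - sin(53deg)*e12
Rotation angle theta = 2 * 53 = 106 degrees
v' = R*v*~R rotates v by theta.
cos(106deg) = -0.2756, sin(106deg) = 0.9613
v'_1 = -5*cos(106deg) - (-2)*sin(106deg)
= -5*(-0.2756) - (-2)*0.9613
= 3.30
v'_2 = -5*sin(106deg) + (-2)*cos(106deg)
= -5*0.9613 + (-2)*(-0.2756)
= -4.26
v' = 3.30*e1 - 4.26*e2


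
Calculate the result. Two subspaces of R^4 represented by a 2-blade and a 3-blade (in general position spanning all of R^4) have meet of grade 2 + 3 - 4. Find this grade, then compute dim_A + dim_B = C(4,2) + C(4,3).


Meet grade = grade(A) + grade(B) - n
= 2 + 3 - 4 = 1
C(4,2) = 6
C(4,3) = 4
dim_A + dim_B = 6 + 4 = 10


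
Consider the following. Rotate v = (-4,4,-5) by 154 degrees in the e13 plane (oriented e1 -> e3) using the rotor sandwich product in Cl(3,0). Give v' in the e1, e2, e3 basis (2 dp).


Rotor R = cos(77deg) - sin(77deg)*e13
Rotation angle theta = 2 * 77 = 154 degrees in the e13 plane (e1 -> e3).
The component perpendicular to the plane (e2) is invariant: v'_2 = v2 = 4.00
cos(154deg) = -0.8988, sin(154deg) = 0.4384
v'_1 = v1*cos(theta) - v3*sin(theta) = -4*(-0.8988) - (-5)*0.4384 = 5.79
v'_3 = v1*sin(theta) + v3*cos(theta) = -4*0.4384 + (-5)*(-0.8988) = 2.74
v' = 5.79*e1 + 4.00*e2 + 2.74*e3


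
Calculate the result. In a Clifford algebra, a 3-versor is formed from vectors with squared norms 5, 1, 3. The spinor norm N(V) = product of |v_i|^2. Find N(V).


Spinor norm N(V) = |v1|^2 * |v2|^2 * ... * |v3|^2
= 5 * 1 * 3
Running product: 5, 5, 15
N(V) = 15


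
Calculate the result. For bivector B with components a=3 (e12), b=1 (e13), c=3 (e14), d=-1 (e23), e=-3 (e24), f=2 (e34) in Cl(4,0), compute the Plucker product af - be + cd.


Plucker relation: af - be + cd
a*f = 3*2 = 6
b*e = 1*(-3) = -3
c*d = 3*(-1) = -3
af - be + cd = 6 - (-3) + (-3)
= 6


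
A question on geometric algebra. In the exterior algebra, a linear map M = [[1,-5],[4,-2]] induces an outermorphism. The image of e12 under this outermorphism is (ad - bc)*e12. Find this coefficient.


The outermorphism of a linear map f sends e1^e2 to f(e1)^f(e2).
f(e1) = 1*e1 + 4*e2
f(e2) = -5*e1 - 2*e2
f(e1) ^ f(e2) = (1*e1 + 4*e2) ^ (-5*e1 - 2*e2)
= 1*(-2)*e12 + 4*(-5)*e21
= (-2 - (-20))*e12
= 18*e12
Coefficient = 18


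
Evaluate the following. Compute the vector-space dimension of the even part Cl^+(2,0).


Even subalgebra dimension = 2^(n-1)
n = 2 + 0 = 2
2^(2 - 1) = 2^1 = 2
Verification: sum of C(2,k) for even k = 1 + 1 = 2
Result = 2


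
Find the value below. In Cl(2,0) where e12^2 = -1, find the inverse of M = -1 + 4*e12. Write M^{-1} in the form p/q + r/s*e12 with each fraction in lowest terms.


M = -1 + 4*e12, where e12^2 = -1.
Since M commutes with its reverse ~M = a - b*e12, M * ~M = a^2 - b^2*e12^2 = a^2 + b^2.
So M^{-1} = ~M / (a^2 + b^2) = (a - b*e12)/(a^2 + b^2).
a^2 + b^2 = 1 + 16 = 17
Scalar part = -1/17 = -1/17
Bivector coeff = -4/17 = -4/17
M^{-1} = -1/17 - 4/17*e12


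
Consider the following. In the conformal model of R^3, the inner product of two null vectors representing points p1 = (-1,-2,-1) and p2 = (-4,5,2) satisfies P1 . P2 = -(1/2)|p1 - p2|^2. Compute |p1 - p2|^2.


p1 - p2 = (3, -7, -3)
|p1 - p2|^2 = 3^2 + (-7)^2 + (-3)^2
= 9 + 49 + 9
= 67


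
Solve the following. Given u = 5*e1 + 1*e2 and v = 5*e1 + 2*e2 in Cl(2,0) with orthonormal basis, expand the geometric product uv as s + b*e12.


Expand: (5*e1 + 1*e2)(5*e1 + 2*e2)
= 5*5*e1e1 + 5*2*e1e2 + 1*5*e2e1 + 1*2*e2e2
Using e1^2 = e2^2 = 1, e2e1 = -e1e2:
Scalar part s = 5*5 + 1*2 = 25 + 2 = 27
Bivector part b = 5*2 - 1*5 = 10 - 5 = 5
uv = 27 + 5*e12


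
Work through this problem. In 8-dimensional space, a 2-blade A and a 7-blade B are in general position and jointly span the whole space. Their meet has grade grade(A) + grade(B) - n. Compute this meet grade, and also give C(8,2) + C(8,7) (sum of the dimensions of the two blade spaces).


Meet grade = grade(A) + grade(B) - n
= 2 + 7 - 8 = 1
C(8,2) = 28
C(8,7) = 8
dim_A + dim_B = 28 + 8 = 36


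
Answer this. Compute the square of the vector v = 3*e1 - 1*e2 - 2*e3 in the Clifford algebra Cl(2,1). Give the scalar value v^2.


v^2 = sum of c_i^2 * e_i^2
Positive signature terms (e_i^2 = +1): 3^2 + (-1)^2 = 10
Negative signature terms (e_j^2 = -1): (-2)^2 = 4
v^2 = 10 - 4 = 6


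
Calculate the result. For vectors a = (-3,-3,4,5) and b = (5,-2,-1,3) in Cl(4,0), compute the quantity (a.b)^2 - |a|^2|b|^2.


a . b = (-3)*5 + (-3)*(-2) + 4*(-1) + 5*3
= -15 + 6 + (-4) + 15 = 2
|a|^2 = (-3)^2 + (-3)^2 + 4^2 + 5^2 = 59
|b|^2 = 5^2 + (-2)^2 + (-1)^2 + 3^2 = 39
(a.b)^2 = 2^2 = 4
|a|^2 * |b|^2 = 59 * 39 = 2301
Result = 4 - 2301 = -2297


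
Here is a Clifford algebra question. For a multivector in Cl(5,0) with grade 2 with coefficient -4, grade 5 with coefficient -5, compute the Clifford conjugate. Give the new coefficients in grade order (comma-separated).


Clifford conjugate sign for grade k: (-1)^(k(k+1)/2)
Grade 2: (-1)^(2*3/2) = (-1)^3 = -1, coeff -4 -> 4
Grade 5: (-1)^(5*6/2) = (-1)^15 = -1, coeff -5 -> 5
Conjugated coefficients: 4, 5


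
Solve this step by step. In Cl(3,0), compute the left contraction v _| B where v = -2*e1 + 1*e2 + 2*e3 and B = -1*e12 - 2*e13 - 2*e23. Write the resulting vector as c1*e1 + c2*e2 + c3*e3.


Left contraction v _| B = <vB>_1 (grade-1 part of the geometric product vB).
Using e1_|e12 = e2, e2_|e12 = -e1, e1_|e13 = e3, e3_|e13 = -e1, e2_|e23 = e3, e3_|e23 = -e2:
e1 coeff: -v2*b12 - v3*b13 = -(1)*(-1) - (2)*(-2) = 5
e2 coeff: v1*b12 - v3*b23 = (-2)*(-1) - (2)*(-2) = 6
e3 coeff: v1*b13 + v2*b23 = (-2)*(-2) + (1)*(-2) = 2
v _| B = 5*e1 + 6*e2 + 2*e3


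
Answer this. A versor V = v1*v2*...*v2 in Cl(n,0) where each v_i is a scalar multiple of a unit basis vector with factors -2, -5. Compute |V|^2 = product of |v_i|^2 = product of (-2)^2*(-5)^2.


Each vector v_i has |v_i|^2 = s_i^2
Squared scales: (-2)^2 = 4, (-5)^2 = 25
|V|^2 = 4 * 25
= 100


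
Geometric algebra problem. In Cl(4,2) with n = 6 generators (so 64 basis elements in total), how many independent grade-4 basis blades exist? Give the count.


Number of grade-k basis blades in Cl(p,q) with n = p + q is C(n, k).
n = 4 + 2 = 6
C(6, 4) = 6! / (4! * 2!)
= 720 / (24 * 2)
= 15


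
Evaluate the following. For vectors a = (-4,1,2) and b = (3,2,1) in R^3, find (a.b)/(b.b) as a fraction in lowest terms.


Projection coefficient = (a . b) / (b . b)
a . b = (-4)*3 + 1*2 + 2*1
= -12 + 2 + 2 = -8
b . b = 3^2 + 2^2 + 1^2
= 9 + 4 + 1 = 14
Coefficient = -8/14
In lowest terms: -4/7


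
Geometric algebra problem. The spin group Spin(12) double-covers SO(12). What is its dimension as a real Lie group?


Spin(n) double-covers SO(n); both have Lie algebra so(n) of dimension n(n-1)/2.
n = 12
n(n-1) = 12 * 11 = 132
dim Spin(12) = 132/2 = 66


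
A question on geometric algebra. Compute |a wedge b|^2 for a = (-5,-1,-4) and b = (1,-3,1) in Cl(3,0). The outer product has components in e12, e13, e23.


a wedge b = (a1*b2 - a2*b1)*e12 + (a1*b3 - a3*b1)*e13 + (a2*b3 - a3*b2)*e23
e12 coeff: (-5)*(-3) - (-1)*1 = 15 - (-1) = 16
e13 coeff: (-5)*1 - (-4)*1 = -5 - (-4) = -1
e23 coeff: (-1)*1 - (-4)*(-3) = -1 - 12 = -13
|a wedge b|^2 = 16^2 + (-1)^2 + (-13)^2
= 256 + 1 + 169
= 426


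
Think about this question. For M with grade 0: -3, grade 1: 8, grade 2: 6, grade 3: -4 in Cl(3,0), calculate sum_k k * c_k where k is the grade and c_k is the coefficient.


Grade-weighted sum = sum of grade_k * coefficient_k
0*(-3) = 0
1*8 = 8
2*6 = 12
3*(-4) = -12
Total = 0 + 8 + 12 + (-12) = 8


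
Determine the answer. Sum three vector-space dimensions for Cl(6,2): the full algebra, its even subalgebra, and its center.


n = 6 + 2 = 8
Total dim = 2^8 = 256
Even subalgebra dim = 2^7 = 128
n is even, so center dim = 1
Sum = 256 + 128 + 1 = 385


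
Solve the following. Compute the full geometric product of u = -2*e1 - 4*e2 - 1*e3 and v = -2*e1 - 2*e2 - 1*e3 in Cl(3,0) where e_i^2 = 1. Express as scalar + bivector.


In Cl(3,0): e_i^2 = 1, e_ie_j = -e_je_i for i != j.
Scalar part = u . v = (-2)*(-2) + (-4)*(-2) + (-1)*(-1)
= 4 + 8 + 1 = 13
e12 coeff = (-2)*(-2) - (-4)*(-2) = 4 - 8 = -4
e13 coeff = (-2)*(-1) - (-1)*(-2) = 2 - 2 = 0
e23 coeff = (-4)*(-1) - (-1)*(-2) = 4 - 2 = 2
uv = 13 - 4*e12 + 0*e13 + 2*e23


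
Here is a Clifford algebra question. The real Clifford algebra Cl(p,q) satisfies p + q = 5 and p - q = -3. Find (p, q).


We need p + q = 5 and p - q = -3.
Adding: 2p = 5 + (-3) = 2, so p = 1.
Then q = 5 - 1 = 4.
(p, q) = (1, 4)


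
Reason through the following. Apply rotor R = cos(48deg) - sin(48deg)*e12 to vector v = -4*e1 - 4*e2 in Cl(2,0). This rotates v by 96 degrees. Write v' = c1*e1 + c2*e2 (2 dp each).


Rotor R = cos(48deg) - sin(48deg)*e12
Rotation angle theta = 2 * 48 = 96 degrees
v' = R*v*~R rotates v by theta.
cos(96deg) = -0.1045, sin(96deg) = 0.9945
v'_1 = -4*cos(96deg) - (-4)*sin(96deg)
= -4*(-0.1045) - (-4)*0.9945
= 4.40
v'_2 = -4*sin(96deg) + (-4)*cos(96deg)
= -4*0.9945 + (-4)*(-0.1045)
= -3.56
v' = 4.40*e1 - 3.56*e2


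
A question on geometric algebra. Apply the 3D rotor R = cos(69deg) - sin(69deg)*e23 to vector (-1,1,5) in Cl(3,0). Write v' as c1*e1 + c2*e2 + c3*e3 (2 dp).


Rotor R = cos(69deg) - sin(69deg)*e23
Rotation angle theta = 2 * 69 = 138 degrees in the e23 plane (e2 -> e3).
The component perpendicular to the plane (e1) is invariant: v'_1 = v1 = -1.00
cos(138deg) = -0.7431, sin(138deg) = 0.6691
v'_2 = v2*cos(theta) - v3*sin(theta) = 1*(-0.7431) - 5*0.6691 = -4.09
v'_3 = v2*sin(theta) + v3*cos(theta) = 1*0.6691 + 5*(-0.7431) = -3.05
v' = -1.00*e1 - 4.09*e2 - 3.05*e3


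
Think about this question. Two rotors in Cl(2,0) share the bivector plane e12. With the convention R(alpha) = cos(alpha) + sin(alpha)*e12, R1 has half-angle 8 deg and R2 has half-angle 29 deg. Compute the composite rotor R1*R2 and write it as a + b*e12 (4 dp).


Same-plane rotors commute and their half-angles add:
R1*R2 = cos(a1 + a2) + sin(a1 + a2)*e12.
a1 + a2 = 8 + 29 = 37 deg
cos(37 deg) = 0.7986
sin(37 deg) = 0.6018
R1*R2 = 0.7986 + 0.6018*e12


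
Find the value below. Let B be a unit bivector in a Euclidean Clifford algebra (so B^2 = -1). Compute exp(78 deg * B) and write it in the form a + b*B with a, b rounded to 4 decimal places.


For a unit bivector B with B^2 = -1, the exponential series gives
e^(theta*B) = cos(theta) + sin(theta)*B (the GA analogue of Euler's formula).
theta = 78 degrees = 1.361357 rad
cos(78 deg) = 0.2079
sin(78 deg) = 0.9781
exp(theta*B) = 0.2079 + 0.9781*B


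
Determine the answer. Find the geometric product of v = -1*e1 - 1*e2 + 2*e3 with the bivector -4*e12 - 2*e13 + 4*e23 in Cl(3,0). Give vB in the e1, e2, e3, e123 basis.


vB has grade-1 (vector) and grade-3 (trivector) parts: vB = (v _| B) + (v ^ B).
Vector part <vB>_1:
  e1: -v2*b12 - v3*b13 = -(-1)*(-4) - (2)*(-2) = 0
  e2: v1*b12 - v3*b23 = (-1)*(-4) - (2)*(4) = -4
  e3: v1*b13 + v2*b23 = (-1)*(-2) + (-1)*(4) = -2
Trivector part <vB>_3:
  e123: v1*b23 - v2*b13 + v3*b12 = (-1)*(4) - (-1)*(-2) + (2)*(-4) = -14
vB = 0*e1 - 4*e2 - 2*e3 - 14*e123


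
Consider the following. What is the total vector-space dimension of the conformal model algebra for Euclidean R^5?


The conformal model of R^5 uses Cl(6,1): the 5 Euclidean generators plus two extra orthogonal generators e+ (e+^2 = +1) and e- (e-^2 = -1), from which the null vectors e0, einf are built.
Number of generators m = 5 + 2 = 7.
dim Cl(p,q) = 2^m = 2^7 = 128


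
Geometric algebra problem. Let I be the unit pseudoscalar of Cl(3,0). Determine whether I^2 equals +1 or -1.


The pseudoscalar I = e1...e_n (product of all n generators) of Cl(p,q) satisfies I^2 = (-1)^(q + n(n-1)/2).
p = 3, q = 0, n = p + q = 3
n(n-1)/2 = 3 * 2 / 2 = 3
Exponent = q + n(n-1)/2 = 0 + 3 = 3
I^2 = (-1)^3 = -1


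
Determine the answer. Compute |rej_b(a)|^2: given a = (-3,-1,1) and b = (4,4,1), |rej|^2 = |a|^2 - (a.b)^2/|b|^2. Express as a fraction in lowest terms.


|a|^2 = (-3)^2 + (-1)^2 + 1^2 = 11
|b|^2 = 4^2 + 4^2 + 1^2 = 33
a . b = (-3)*4 + (-1)*4 + 1*1 = -15
(a.b)^2 = (-15)^2 = 225
|rej|^2 = 11 - 225/33
= (363 - 225)/33
= 138/33
In lowest terms: 46/11


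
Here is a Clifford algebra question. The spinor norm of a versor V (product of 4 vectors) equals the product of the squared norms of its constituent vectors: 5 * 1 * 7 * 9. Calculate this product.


Spinor norm N(V) = |v1|^2 * |v2|^2 * ... * |v4|^2
= 5 * 1 * 7 * 9
Running product: 5, 5, 35, 315
N(V) = 315


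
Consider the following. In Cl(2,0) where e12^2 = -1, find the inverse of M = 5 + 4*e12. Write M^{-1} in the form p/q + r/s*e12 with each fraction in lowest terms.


M = 5 + 4*e12, where e12^2 = -1.
Since M commutes with its reverse ~M = a - b*e12, M * ~M = a^2 - b^2*e12^2 = a^2 + b^2.
So M^{-1} = ~M / (a^2 + b^2) = (a - b*e12)/(a^2 + b^2).
a^2 + b^2 = 25 + 16 = 41
Scalar part = 5/41 = 5/41
Bivector coeff = -4/41 = -4/41
M^{-1} = 5/41 - 4/41*e12


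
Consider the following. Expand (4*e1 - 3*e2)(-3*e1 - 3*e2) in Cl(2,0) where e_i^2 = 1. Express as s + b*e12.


Expand: (4*e1 - 3*e2)(-3*e1 - 3*e2)
= 4*(-3)*e1e1 + 4*(-3)*e1e2 + (-3)*(-3)*e2e1 + (-3)*(-3)*e2e2
Using e1^2 = e2^2 = 1, e2e1 = -e1e2:
Scalar part s = 4*(-3) + (-3)*(-3) = -12 + 9 = -3
Bivector part b = 4*(-3) - (-3)*(-3) = -12 - 9 = -21
uv = -3 - 21*e12


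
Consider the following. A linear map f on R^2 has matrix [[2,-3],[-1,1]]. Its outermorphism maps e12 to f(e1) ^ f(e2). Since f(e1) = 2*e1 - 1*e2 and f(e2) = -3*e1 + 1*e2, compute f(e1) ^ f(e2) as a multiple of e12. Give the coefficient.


The outermorphism of a linear map f sends e1^e2 to f(e1)^f(e2).
f(e1) = 2*e1 - 1*e2
f(e2) = -3*e1 + 1*e2
f(e1) ^ f(e2) = (2*e1 - 1*e2) ^ (-3*e1 + 1*e2)
= 2*1*e12 + (-1)*(-3)*e21
= (2 - 3)*e12
= -1*e12
Coefficient = -1


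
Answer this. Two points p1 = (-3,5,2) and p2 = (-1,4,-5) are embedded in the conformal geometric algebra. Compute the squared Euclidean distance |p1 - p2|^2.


p1 - p2 = (-2, 1, 7)
|p1 - p2|^2 = (-2)^2 + 1^2 + 7^2
= 4 + 1 + 49
= 54


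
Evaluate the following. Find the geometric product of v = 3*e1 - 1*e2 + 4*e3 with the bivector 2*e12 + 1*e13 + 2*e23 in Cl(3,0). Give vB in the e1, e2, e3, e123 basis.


vB has grade-1 (vector) and grade-3 (trivector) parts: vB = (v _| B) + (v ^ B).
Vector part <vB>_1:
  e1: -v2*b12 - v3*b13 = -(-1)*(2) - (4)*(1) = -2
  e2: v1*b12 - v3*b23 = (3)*(2) - (4)*(2) = -2
  e3: v1*b13 + v2*b23 = (3)*(1) + (-1)*(2) = 1
Trivector part <vB>_3:
  e123: v1*b23 - v2*b13 + v3*b12 = (3)*(2) - (-1)*(1) + (4)*(2) = 15
vB = -2*e1 - 2*e2 + 1*e3 + 15*e123


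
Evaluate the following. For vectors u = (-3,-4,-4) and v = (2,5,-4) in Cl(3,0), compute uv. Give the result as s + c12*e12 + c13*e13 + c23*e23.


In Cl(3,0): e_i^2 = 1, e_ie_j = -e_je_i for i != j.
Scalar part = u . v = (-3)*2 + (-4)*5 + (-4)*(-4)
= -6 + (-20) + 16 = -10
e12 coeff = (-3)*5 - (-4)*2 = -15 - (-8) = -7
e13 coeff = (-3)*(-4) - (-4)*2 = 12 - (-8) = 20
e23 coeff = (-4)*(-4) - (-4)*5 = 16 - (-20) = 36
uv = -10 - 7*e12 + 20*e13 + 36*e23


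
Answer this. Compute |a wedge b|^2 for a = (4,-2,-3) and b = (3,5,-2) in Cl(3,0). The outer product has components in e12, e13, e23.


a wedge b = (a1*b2 - a2*b1)*e12 + (a1*b3 - a3*b1)*e13 + (a2*b3 - a3*b2)*e23
e12 coeff: 4*5 - (-2)*3 = 20 - (-6) = 26
e13 coeff: 4*(-2) - (-3)*3 = -8 - (-9) = 1
e23 coeff: (-2)*(-2) - (-3)*5 = 4 - (-15) = 19
|a wedge b|^2 = 26^2 + 1^2 + 19^2
= 676 + 1 + 361
= 1038


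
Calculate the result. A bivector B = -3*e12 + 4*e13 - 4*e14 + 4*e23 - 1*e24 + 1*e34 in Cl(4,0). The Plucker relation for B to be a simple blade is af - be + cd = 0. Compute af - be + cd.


Plucker relation: af - be + cd
a*f = (-3)*1 = -3
b*e = 4*(-1) = -4
c*d = (-4)*4 = -16
af - be + cd = -3 - (-4) + (-16)
= -15


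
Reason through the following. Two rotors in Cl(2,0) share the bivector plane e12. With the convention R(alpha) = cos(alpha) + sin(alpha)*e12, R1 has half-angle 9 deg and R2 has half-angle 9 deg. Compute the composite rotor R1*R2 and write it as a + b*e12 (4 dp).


Same-plane rotors commute and their half-angles add:
R1*R2 = cos(a1 + a2) + sin(a1 + a2)*e12.
a1 + a2 = 9 + 9 = 18 deg
cos(18 deg) = 0.9511
sin(18 deg) = 0.3090
R1*R2 = 0.9511 + 0.3090*e12


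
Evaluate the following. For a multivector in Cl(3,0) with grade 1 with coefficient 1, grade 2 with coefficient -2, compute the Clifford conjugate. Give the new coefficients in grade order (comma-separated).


Clifford conjugate sign for grade k: (-1)^(k(k+1)/2)
Grade 1: (-1)^(1*2/2) = (-1)^1 = -1, coeff 1 -> -1
Grade 2: (-1)^(2*3/2) = (-1)^3 = -1, coeff -2 -> 2
Conjugated coefficients: -1, 2


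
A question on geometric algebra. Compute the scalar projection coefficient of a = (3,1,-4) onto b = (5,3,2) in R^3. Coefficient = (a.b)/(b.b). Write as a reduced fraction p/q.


Projection coefficient = (a . b) / (b . b)
a . b = 3*5 + 1*3 + (-4)*2
= 15 + 3 + (-8) = 10
b . b = 5^2 + 3^2 + 2^2
= 25 + 9 + 4 = 38
Coefficient = 10/38
In lowest terms: 5/19


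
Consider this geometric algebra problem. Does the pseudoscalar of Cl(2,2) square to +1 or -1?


The pseudoscalar I = e1...e_n (product of all n generators) of Cl(p,q) satisfies I^2 = (-1)^(q + n(n-1)/2).
p = 2, q = 2, n = p + q = 4
n(n-1)/2 = 4 * 3 / 2 = 6
Exponent = q + n(n-1)/2 = 2 + 6 = 8
I^2 = (-1)^8 = +1


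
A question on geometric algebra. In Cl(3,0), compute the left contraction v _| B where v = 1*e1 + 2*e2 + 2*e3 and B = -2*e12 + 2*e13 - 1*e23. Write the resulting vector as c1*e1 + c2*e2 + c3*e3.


Left contraction v _| B = <vB>_1 (grade-1 part of the geometric product vB).
Using e1_|e12 = e2, e2_|e12 = -e1, e1_|e13 = e3, e3_|e13 = -e1, e2_|e23 = e3, e3_|e23 = -e2:
e1 coeff: -v2*b12 - v3*b13 = -(2)*(-2) - (2)*(2) = 0
e2 coeff: v1*b12 - v3*b23 = (1)*(-2) - (2)*(-1) = 0
e3 coeff: v1*b13 + v2*b23 = (1)*(2) + (2)*(-1) = 0
v _| B = 0*e1 + 0*e2 + 0*e3


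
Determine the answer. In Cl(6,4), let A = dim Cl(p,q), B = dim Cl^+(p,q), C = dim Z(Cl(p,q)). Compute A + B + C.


n = 6 + 4 = 10
Total dim = 2^10 = 1024
Even subalgebra dim = 2^9 = 512
n is even, so center dim = 1
Sum = 1024 + 512 + 1 = 1537


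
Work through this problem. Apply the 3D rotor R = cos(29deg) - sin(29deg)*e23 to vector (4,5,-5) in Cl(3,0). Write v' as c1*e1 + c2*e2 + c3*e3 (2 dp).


Rotor R = cos(29deg) - sin(29deg)*e23
Rotation angle theta = 2 * 29 = 58 degrees in the e23 plane (e2 -> e3).
The component perpendicular to the plane (e1) is invariant: v'_1 = v1 = 4.00
cos(58deg) = 0.5299, sin(58deg) = 0.8480
v'_2 = v2*cos(theta) - v3*sin(theta) = 5*0.5299 - (-5)*0.8480 = 6.89
v'_3 = v2*sin(theta) + v3*cos(theta) = 5*0.8480 + (-5)*0.5299 = 1.59
v' = 4.00*e1 + 6.89*e2 + 1.59*e3


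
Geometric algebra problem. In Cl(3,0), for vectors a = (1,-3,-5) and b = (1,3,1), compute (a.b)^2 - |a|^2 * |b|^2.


a . b = 1*1 + (-3)*3 + (-5)*1
= 1 + (-9) + (-5) = -13
|a|^2 = 1^2 + (-3)^2 + (-5)^2 = 35
|b|^2 = 1^2 + 3^2 + 1^2 = 11
(a.b)^2 = (-13)^2 = 169
|a|^2 * |b|^2 = 35 * 11 = 385
Result = 169 - 385 = -216


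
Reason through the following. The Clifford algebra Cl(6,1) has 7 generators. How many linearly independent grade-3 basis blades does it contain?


Number of grade-k basis blades in Cl(p,q) with n = p + q is C(n, k).
n = 6 + 1 = 7
C(7, 3) = 7! / (3! * 4!)
= 5040 / (6 * 24)
= 35


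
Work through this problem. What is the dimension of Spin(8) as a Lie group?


Spin(n) double-covers SO(n); both have Lie algebra so(n) of dimension n(n-1)/2.
n = 8
n(n-1) = 8 * 7 = 56
dim Spin(8) = 56/2 = 28


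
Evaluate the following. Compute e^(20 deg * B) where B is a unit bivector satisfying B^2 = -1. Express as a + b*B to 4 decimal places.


For a unit bivector B with B^2 = -1, the exponential series gives
e^(theta*B) = cos(theta) + sin(theta)*B (the GA analogue of Euler's formula).
theta = 20 degrees = 0.349066 rad
cos(20 deg) = 0.9397
sin(20 deg) = 0.3420
exp(theta*B) = 0.9397 + 0.3420*B


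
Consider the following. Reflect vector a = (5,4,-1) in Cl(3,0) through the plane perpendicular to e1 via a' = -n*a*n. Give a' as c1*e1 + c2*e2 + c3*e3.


Reflection formula: a' = -n*a*n, with n = e1 (unit vector, n^2 = 1).
For reflection through hyperplane perp to e1:
The component along e1 flips sign, others stay.
a = (5, 4, -1)
a' = (-5, 4, -1)
a' = -5*e1 + 4*e2 - 1*e3


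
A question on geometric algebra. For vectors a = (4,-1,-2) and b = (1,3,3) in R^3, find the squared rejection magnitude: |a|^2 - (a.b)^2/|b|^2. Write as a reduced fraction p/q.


|a|^2 = 4^2 + (-1)^2 + (-2)^2 = 21
|b|^2 = 1^2 + 3^2 + 3^2 = 19
a . b = 4*1 + (-1)*3 + (-2)*3 = -5
(a.b)^2 = (-5)^2 = 25
|rej|^2 = 21 - 25/19
= (399 - 25)/19
= 374/19
In lowest terms: 374/19


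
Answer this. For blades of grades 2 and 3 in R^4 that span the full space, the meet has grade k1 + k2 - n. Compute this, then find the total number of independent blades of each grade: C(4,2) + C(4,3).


Meet grade = grade(A) + grade(B) - n
= 2 + 3 - 4 = 1
C(4,2) = 6
C(4,3) = 4
dim_A + dim_B = 6 + 4 = 10


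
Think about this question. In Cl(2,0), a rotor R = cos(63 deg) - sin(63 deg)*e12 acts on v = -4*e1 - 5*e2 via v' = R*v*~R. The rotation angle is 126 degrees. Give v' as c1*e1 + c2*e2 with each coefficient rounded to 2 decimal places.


Rotor R = cos(63deg) - sin(63deg)*e12
Rotation angle theta = 2 * 63 = 126 degrees
v' = R*v*~R rotates v by theta.
cos(126deg) = -0.5878, sin(126deg) = 0.8090
v'_1 = -4*cos(126deg) - (-5)*sin(126deg)
= -4*(-0.5878) - (-5)*0.8090
= 6.40
v'_2 = -4*sin(126deg) + (-5)*cos(126deg)
= -4*0.8090 + (-5)*(-0.5878)
= -0.30
v' = 6.40*e1 - 0.30*e2


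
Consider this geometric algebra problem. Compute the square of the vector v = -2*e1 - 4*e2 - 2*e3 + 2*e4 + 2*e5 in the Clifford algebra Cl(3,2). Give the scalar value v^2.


v^2 = sum of c_i^2 * e_i^2
Positive signature terms (e_i^2 = +1): (-2)^2 + (-4)^2 + (-2)^2 = 24
Negative signature terms (e_j^2 = -1): 2^2 + 2^2 = 8
v^2 = 24 - 8 = 16


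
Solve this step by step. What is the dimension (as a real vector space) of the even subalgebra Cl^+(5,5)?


Even subalgebra dimension = 2^(n-1)
n = 5 + 5 = 10
2^(10 - 1) = 2^9 = 512
Verification: sum of C(10,k) for even k = 1 + 45 + 210 + 210 + 45 + 1 = 512
Result = 512


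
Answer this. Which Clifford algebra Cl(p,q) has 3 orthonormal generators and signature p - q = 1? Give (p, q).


We need p + q = 3 and p - q = 1.
Adding: 2p = 3 + 1 = 4, so p = 2.
Then q = 3 - 2 = 1.
(p, q) = (2, 1)


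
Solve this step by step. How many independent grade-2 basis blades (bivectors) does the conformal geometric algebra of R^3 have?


The conformal model of R^3 uses Cl(4,1) with m = 3 + 2 = 5 generators.
Number of grade-2 blades = C(m, 2) = C(5, 2)
= 5*4/2 = 10


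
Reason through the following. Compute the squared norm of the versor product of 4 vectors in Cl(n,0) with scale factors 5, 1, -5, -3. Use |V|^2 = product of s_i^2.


Each vector v_i has |v_i|^2 = s_i^2
Squared scales: 5^2 = 25, 1^2 = 1, (-5)^2 = 25, (-3)^2 = 9
|V|^2 = 25 * 1 * 25 * 9
= 5625


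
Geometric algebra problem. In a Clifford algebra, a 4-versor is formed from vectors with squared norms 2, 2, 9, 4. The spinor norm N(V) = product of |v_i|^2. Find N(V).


Spinor norm N(V) = |v1|^2 * |v2|^2 * ... * |v4|^2
= 2 * 2 * 9 * 4
Running product: 2, 4, 36, 144
N(V) = 144


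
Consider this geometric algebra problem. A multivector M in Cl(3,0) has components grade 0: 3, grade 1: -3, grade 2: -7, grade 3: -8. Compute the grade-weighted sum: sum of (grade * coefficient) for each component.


Grade-weighted sum = sum of grade_k * coefficient_k
0*3 = 0
1*(-3) = -3
2*(-7) = -14
3*(-8) = -24
Total = 0 + (-3) + (-14) + (-24) = -41


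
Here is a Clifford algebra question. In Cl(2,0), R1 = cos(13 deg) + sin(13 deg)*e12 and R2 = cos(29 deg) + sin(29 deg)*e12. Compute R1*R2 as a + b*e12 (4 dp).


Same-plane rotors commute and their half-angles add:
R1*R2 = cos(a1 + a2) + sin(a1 + a2)*e12.
a1 + a2 = 13 + 29 = 42 deg
cos(42 deg) = 0.7431
sin(42 deg) = 0.6691
R1*R2 = 0.7431 + 0.6691*e12


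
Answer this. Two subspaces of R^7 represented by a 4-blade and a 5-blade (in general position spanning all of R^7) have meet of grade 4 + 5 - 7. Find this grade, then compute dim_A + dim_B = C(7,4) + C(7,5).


Meet grade = grade(A) + grade(B) - n
= 4 + 5 - 7 = 2
C(7,4) = 35
C(7,5) = 21
dim_A + dim_B = 35 + 21 = 56


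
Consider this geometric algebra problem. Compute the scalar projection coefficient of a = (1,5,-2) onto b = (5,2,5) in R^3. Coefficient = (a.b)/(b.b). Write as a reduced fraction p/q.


Projection coefficient = (a . b) / (b . b)
a . b = 1*5 + 5*2 + (-2)*5
= 5 + 10 + (-10) = 5
b . b = 5^2 + 2^2 + 5^2
= 25 + 4 + 25 = 54
Coefficient = 5/54
In lowest terms: 5/54


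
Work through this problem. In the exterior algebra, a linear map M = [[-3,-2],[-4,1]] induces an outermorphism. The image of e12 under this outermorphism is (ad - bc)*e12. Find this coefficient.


The outermorphism of a linear map f sends e1^e2 to f(e1)^f(e2).
f(e1) = -3*e1 - 4*e2
f(e2) = -2*e1 + 1*e2
f(e1) ^ f(e2) = (-3*e1 - 4*e2) ^ (-2*e1 + 1*e2)
= (-3)*1*e12 + (-4)*(-2)*e21
= (-3 - 8)*e12
= -11*e12
Coefficient = -11


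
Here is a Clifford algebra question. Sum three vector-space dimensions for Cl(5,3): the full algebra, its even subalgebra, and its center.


n = 5 + 3 = 8
Total dim = 2^8 = 256
Even subalgebra dim = 2^7 = 128
n is even, so center dim = 1
Sum = 256 + 128 + 1 = 385


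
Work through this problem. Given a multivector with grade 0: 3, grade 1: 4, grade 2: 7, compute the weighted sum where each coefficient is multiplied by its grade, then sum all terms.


Grade-weighted sum = sum of grade_k * coefficient_k
0*3 = 0
1*4 = 4
2*7 = 14
Total = 0 + 4 + 14 = 18


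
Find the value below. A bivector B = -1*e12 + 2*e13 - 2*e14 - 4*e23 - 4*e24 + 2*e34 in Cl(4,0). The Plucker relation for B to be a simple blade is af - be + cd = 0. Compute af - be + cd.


Plucker relation: af - be + cd
a*f = (-1)*2 = -2
b*e = 2*(-4) = -8
c*d = (-2)*(-4) = 8
af - be + cd = -2 - (-8) + 8
= 14


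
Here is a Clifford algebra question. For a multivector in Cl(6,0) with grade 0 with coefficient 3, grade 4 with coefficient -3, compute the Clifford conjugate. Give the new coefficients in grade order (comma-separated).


Clifford conjugate sign for grade k: (-1)^(k(k+1)/2)
Grade 0: (-1)^(0*1/2) = (-1)^0 = 1, coeff 3 -> 3
Grade 4: (-1)^(4*5/2) = (-1)^10 = 1, coeff -3 -> -3
Conjugated coefficients: 3, -3


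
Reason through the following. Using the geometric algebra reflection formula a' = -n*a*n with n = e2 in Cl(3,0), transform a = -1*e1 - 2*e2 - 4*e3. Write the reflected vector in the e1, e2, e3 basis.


Reflection formula: a' = -n*a*n, with n = e2 (unit vector, n^2 = 1).
For reflection through hyperplane perp to e2:
The component along e2 flips sign, others stay.
a = (-1, -2, -4)
a' = (-1, 2, -4)
a' = -1*e1 + 2*e2 - 4*e3


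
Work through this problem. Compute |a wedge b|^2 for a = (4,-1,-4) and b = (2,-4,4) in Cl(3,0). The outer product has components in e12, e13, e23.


a wedge b = (a1*b2 - a2*b1)*e12 + (a1*b3 - a3*b1)*e13 + (a2*b3 - a3*b2)*e23
e12 coeff: 4*(-4) - (-1)*2 = -16 - (-2) = -14
e13 coeff: 4*4 - (-4)*2 = 16 - (-8) = 24
e23 coeff: (-1)*4 - (-4)*(-4) = -4 - 16 = -20
|a wedge b|^2 = (-14)^2 + 24^2 + (-20)^2
= 196 + 576 + 400
= 1172


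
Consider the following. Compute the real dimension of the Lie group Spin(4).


Spin(n) double-covers SO(n); both have Lie algebra so(n) of dimension n(n-1)/2.
n = 4
n(n-1) = 4 * 3 = 12
dim Spin(4) = 12/2 = 6


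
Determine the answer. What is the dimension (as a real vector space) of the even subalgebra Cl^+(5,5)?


Even subalgebra dimension = 2^(n-1)
n = 5 + 5 = 10
2^(10 - 1) = 2^9 = 512
Verification: sum of C(10,k) for even k = 1 + 45 + 210 + 210 + 45 + 1 = 512
Result = 512


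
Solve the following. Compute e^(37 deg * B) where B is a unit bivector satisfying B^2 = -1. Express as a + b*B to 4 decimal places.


For a unit bivector B with B^2 = -1, the exponential series gives
e^(theta*B) = cos(theta) + sin(theta)*B (the GA analogue of Euler's formula).
theta = 37 degrees = 0.645772 rad
cos(37 deg) = 0.7986
sin(37 deg) = 0.6018
exp(theta*B) = 0.7986 + 0.6018*B


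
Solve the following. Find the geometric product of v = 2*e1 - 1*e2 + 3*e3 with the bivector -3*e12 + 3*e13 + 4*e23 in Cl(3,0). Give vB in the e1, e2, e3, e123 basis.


vB has grade-1 (vector) and grade-3 (trivector) parts: vB = (v _| B) + (v ^ B).
Vector part <vB>_1:
  e1: -v2*b12 - v3*b13 = -(-1)*(-3) - (3)*(3) = -12
  e2: v1*b12 - v3*b23 = (2)*(-3) - (3)*(4) = -18
  e3: v1*b13 + v2*b23 = (2)*(3) + (-1)*(4) = 2
Trivector part <vB>_3:
  e123: v1*b23 - v2*b13 + v3*b12 = (2)*(4) - (-1)*(3) + (3)*(-3) = 2
vB = -12*e1 - 18*e2 + 2*e3 + 2*e123


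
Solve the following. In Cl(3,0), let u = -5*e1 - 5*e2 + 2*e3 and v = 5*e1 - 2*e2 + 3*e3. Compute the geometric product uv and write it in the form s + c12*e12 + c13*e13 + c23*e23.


In Cl(3,0): e_i^2 = 1, e_ie_j = -e_je_i for i != j.
Scalar part = u . v = (-5)*5 + (-5)*(-2) + 2*3
= -25 + 10 + 6 = -9
e12 coeff = (-5)*(-2) - (-5)*5 = 10 - (-25) = 35
e13 coeff = (-5)*3 - 2*5 = -15 - 10 = -25
e23 coeff = (-5)*3 - 2*(-2) = -15 - (-4) = -11
uv = -9 + 35*e12 - 25*e13 - 11*e23


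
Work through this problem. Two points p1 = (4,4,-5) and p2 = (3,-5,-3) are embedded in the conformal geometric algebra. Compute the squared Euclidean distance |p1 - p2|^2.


p1 - p2 = (1, 9, -2)
|p1 - p2|^2 = 1^2 + 9^2 + (-2)^2
= 1 + 81 + 4
= 86


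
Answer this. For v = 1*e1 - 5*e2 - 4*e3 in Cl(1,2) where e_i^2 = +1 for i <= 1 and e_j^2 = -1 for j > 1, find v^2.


v^2 = sum of c_i^2 * e_i^2
Positive signature terms (e_i^2 = +1): 1^2 = 1
Negative signature terms (e_j^2 = -1): (-5)^2 + (-4)^2 = 41
v^2 = 1 - 41 = -40


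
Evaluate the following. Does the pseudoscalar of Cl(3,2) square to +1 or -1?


The pseudoscalar I = e1...e_n (product of all n generators) of Cl(p,q) satisfies I^2 = (-1)^(q + n(n-1)/2).
p = 3, q = 2, n = p + q = 5
n(n-1)/2 = 5 * 4 / 2 = 10
Exponent = q + n(n-1)/2 = 2 + 10 = 12
I^2 = (-1)^12 = +1


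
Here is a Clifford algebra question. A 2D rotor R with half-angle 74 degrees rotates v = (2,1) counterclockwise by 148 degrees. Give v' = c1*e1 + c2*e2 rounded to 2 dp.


Rotor R = cos(74deg) - sin(74deg)*e12
Rotation angle theta = 2 * 74 = 148 degrees
v' = R*v*~R rotates v by theta.
cos(148deg) = -0.8480, sin(148deg) = 0.5299
v'_1 = 2*cos(148deg) - 1*sin(148deg)
= 2*(-0.8480) - 1*0.5299
= -2.23
v'_2 = 2*sin(148deg) + 1*cos(148deg)
= 2*0.5299 + 1*(-0.8480)
= 0.21
v' = -2.23*e1 + 0.21*e2


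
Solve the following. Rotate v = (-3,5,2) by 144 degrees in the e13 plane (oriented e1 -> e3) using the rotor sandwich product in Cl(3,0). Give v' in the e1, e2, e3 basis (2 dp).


Rotor R = cos(72deg) - sin(72deg)*e13
Rotation angle theta = 2 * 72 = 144 degrees in the e13 plane (e1 -> e3).
The component perpendicular to the plane (e2) is invariant: v'_2 = v2 = 5.00
cos(144deg) = -0.8090, sin(144deg) = 0.5878
v'_1 = v1*cos(theta) - v3*sin(theta) = -3*(-0.8090) - 2*0.5878 = 1.25
v'_3 = v1*sin(theta) + v3*cos(theta) = -3*0.5878 + 2*(-0.8090) = -3.38
v' = 1.25*e1 + 5.00*e2 - 3.38*e3


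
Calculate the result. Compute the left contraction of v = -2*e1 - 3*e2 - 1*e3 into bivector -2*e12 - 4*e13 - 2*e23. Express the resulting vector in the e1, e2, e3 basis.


Left contraction v _| B = <vB>_1 (grade-1 part of the geometric product vB).
Using e1_|e12 = e2, e2_|e12 = -e1, e1_|e13 = e3, e3_|e13 = -e1, e2_|e23 = e3, e3_|e23 = -e2:
e1 coeff: -v2*b12 - v3*b13 = -(-3)*(-2) - (-1)*(-4) = -10
e2 coeff: v1*b12 - v3*b23 = (-2)*(-2) - (-1)*(-2) = 2
e3 coeff: v1*b13 + v2*b23 = (-2)*(-4) + (-3)*(-2) = 14
v _| B = -10*e1 + 2*e2 + 14*e3


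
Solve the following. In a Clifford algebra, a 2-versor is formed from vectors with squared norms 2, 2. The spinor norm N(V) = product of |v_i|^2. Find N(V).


Spinor norm N(V) = |v1|^2 * |v2|^2 * ... * |v2|^2
= 2 * 2
Running product: 2, 4
N(V) = 4


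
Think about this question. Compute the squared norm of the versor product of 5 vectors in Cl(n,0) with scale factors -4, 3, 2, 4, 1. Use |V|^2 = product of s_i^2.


Each vector v_i has |v_i|^2 = s_i^2
Squared scales: (-4)^2 = 16, 3^2 = 9, 2^2 = 4, 4^2 = 16, 1^2 = 1
|V|^2 = 16 * 9 * 4 * 16 * 1
= 9216


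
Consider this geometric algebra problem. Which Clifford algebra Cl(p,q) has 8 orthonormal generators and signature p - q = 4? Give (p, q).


We need p + q = 8 and p - q = 4.
Adding: 2p = 8 + 4 = 12, so p = 6.
Then q = 8 - 6 = 2.
(p, q) = (6, 2)


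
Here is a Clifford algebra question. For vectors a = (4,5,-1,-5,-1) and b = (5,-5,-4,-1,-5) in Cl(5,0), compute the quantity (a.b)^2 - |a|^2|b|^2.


a . b = 4*5 + 5*(-5) + (-1)*(-4) + (-5)*(-1) + (-1)*(-5)
= 20 + (-25) + 4 + 5 + 5 = 9
|a|^2 = 4^2 + 5^2 + (-1)^2 + (-5)^2 + (-1)^2 = 68
|b|^2 = 5^2 + (-5)^2 + (-4)^2 + (-1)^2 + (-5)^2 = 92
(a.b)^2 = 9^2 = 81
|a|^2 * |b|^2 = 68 * 92 = 6256
Result = 81 - 6256 = -6175


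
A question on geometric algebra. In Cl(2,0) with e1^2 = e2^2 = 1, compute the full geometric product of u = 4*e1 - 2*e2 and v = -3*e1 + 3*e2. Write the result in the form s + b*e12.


Expand: (4*e1 - 2*e2)(-3*e1 + 3*e2)
= 4*(-3)*e1e1 + 4*3*e1e2 + (-2)*(-3)*e2e1 + (-2)*3*e2e2
Using e1^2 = e2^2 = 1, e2e1 = -e1e2:
Scalar part s = 4*(-3) + (-2)*3 = -12 + (-6) = -18
Bivector part b = 4*3 - (-2)*(-3) = 12 - 6 = 6
uv = -18 + 6*e12


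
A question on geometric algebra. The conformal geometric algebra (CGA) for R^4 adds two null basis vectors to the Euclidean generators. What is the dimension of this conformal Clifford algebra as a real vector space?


The conformal model of R^4 uses Cl(5,1): the 4 Euclidean generators plus two extra orthogonal generators e+ (e+^2 = +1) and e- (e-^2 = -1), from which the null vectors e0, einf are built.
Number of generators m = 4 + 2 = 6.
dim Cl(p,q) = 2^m = 2^6 = 64


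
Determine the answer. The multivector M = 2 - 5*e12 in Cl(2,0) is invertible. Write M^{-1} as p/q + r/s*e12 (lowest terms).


M = 2 - 5*e12, where e12^2 = -1.
Since M commutes with its reverse ~M = a - b*e12, M * ~M = a^2 - b^2*e12^2 = a^2 + b^2.
So M^{-1} = ~M / (a^2 + b^2) = (a - b*e12)/(a^2 + b^2).
a^2 + b^2 = 4 + 25 = 29
Scalar part = 2/29 = 2/29
Bivector coeff = 5/29 = 5/29
M^{-1} = 2/29 + 5/29*e12


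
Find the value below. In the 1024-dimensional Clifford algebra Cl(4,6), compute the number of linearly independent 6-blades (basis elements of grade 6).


Number of grade-k basis blades in Cl(p,q) with n = p + q is C(n, k).
n = 4 + 6 = 10
C(10, 6) = 10! / (6! * 4!)
= 3628800 / (720 * 24)
= 210


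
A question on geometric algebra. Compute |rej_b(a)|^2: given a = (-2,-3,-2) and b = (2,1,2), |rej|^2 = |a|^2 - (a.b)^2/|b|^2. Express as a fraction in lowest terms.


|a|^2 = (-2)^2 + (-3)^2 + (-2)^2 = 17
|b|^2 = 2^2 + 1^2 + 2^2 = 9
a . b = (-2)*2 + (-3)*1 + (-2)*2 = -11
(a.b)^2 = (-11)^2 = 121
|rej|^2 = 17 - 121/9
= (153 - 121)/9
= 32/9
In lowest terms: 32/9


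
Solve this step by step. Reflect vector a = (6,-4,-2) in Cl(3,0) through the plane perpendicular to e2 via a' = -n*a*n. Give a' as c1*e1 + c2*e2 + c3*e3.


Reflection formula: a' = -n*a*n, with n = e2 (unit vector, n^2 = 1).
For reflection through hyperplane perp to e2:
The component along e2 flips sign, others stay.
a = (6, -4, -2)
a' = (6, 4, -2)
a' = 6*e1 + 4*e2 - 2*e3


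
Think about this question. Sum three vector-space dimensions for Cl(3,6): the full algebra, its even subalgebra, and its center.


n = 3 + 6 = 9
Total dim = 2^9 = 512
Even subalgebra dim = 2^8 = 256
n is odd, so center dim = 2
Sum = 512 + 256 + 2 = 770


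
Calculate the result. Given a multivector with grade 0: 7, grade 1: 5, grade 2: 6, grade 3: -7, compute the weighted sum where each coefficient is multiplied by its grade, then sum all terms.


Grade-weighted sum = sum of grade_k * coefficient_k
0*7 = 0
1*5 = 5
2*6 = 12
3*(-7) = -21
Total = 0 + 5 + 12 + (-21) = -4


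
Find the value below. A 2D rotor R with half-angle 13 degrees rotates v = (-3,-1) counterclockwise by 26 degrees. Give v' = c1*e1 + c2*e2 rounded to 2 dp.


Rotor R = cos(13deg) - sin(13deg)*e12
Rotation angle theta = 2 * 13 = 26 degrees
v' = R*v*~R rotates v by theta.
cos(26deg) = 0.8988, sin(26deg) = 0.4384
v'_1 = -3*cos(26deg) - (-1)*sin(26deg)
= -3*0.8988 - (-1)*0.4384
= -2.26
v'_2 = -3*sin(26deg) + (-1)*cos(26deg)
= -3*0.4384 + (-1)*0.8988
= -2.21
v' = -2.26*e1 - 2.21*e2
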